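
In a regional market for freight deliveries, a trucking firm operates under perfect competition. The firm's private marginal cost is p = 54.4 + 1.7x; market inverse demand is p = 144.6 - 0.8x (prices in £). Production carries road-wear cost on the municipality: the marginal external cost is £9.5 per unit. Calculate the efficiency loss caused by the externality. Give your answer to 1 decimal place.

Market equilibrium (private): 54.4 + 1.7x = 144.6 - 0.8x → x_m = 36.0800.
Social marginal cost = private MC + MEC = 63.9 + 1.7x.
Set SMC = demand: 63.9 + 1.7x = 144.6 - 0.8x → x* = 32.2800.
Between x* and x_m the wedge SMC − demand runs linearly from 0 to MEC(x_m), so the loss is a triangle.
DWL = ½ × 3.8000 × 9.5000 = 18.0500.

DWL = £18.1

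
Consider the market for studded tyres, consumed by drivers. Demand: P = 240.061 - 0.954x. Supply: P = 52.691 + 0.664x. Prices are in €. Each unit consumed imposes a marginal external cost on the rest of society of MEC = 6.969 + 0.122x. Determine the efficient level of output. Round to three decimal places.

x* = 103.679

Social marginal benefit = demand − MEC = 233.092 - 1.076x.
Set SMB = MC: 233.092 - 1.076x = 52.691 + 0.664x → x* = 103.6787.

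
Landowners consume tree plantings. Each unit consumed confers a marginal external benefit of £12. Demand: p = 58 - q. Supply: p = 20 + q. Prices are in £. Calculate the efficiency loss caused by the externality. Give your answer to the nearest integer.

Market equilibrium (private): 20 + q = 58 - q → q_m = 19.0000.
Social marginal benefit = demand + MEB = 70 - q.
Set SMB = MC: 70 - q = 20 + q → q* = 25.0000.
Height of the DWL triangle at q_m is SMB(q_m) − MC(q_m) = MEB(q_m) = 12.0000.
DWL = ½ × 6.0000 × 12.0000 = 36.0000.

DWL = £36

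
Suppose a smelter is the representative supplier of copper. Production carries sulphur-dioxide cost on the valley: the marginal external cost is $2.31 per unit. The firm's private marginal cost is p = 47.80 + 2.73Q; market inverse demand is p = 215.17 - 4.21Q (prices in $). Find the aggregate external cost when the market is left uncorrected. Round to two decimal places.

Market equilibrium (private): 47.80 + 2.73Q = 215.17 - 4.21Q → Q_m = 24.1167.
Total external cost = MEC × Q_m = 2.31 × 24.1167 = 55.7096.

$55.71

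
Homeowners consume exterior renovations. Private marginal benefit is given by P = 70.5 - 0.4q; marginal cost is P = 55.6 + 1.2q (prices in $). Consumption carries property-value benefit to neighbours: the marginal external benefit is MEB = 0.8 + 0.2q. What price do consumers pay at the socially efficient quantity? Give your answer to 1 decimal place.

P = $66.0

Social marginal benefit = demand + MEB = 71.3 - 0.2q.
Set SMB = MC: 71.3 - 0.2q = 55.6 + 1.2q → q* = 11.2143.
Consumer price on the demand curve at q*: 70.5 − 0.4×11.2143 = 66.0143.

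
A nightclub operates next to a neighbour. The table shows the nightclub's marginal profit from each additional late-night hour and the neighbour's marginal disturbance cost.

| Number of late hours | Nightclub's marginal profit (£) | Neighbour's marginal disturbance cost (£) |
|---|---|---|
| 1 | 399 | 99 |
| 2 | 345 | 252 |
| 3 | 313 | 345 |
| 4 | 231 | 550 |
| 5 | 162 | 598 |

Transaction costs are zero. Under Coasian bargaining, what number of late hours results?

Bargaining reaches the level where marginal profit last exceeds marginal disturbance cost.
That holds through level 2 (345 ≥ 252) but not at 3 (313 < 345).

2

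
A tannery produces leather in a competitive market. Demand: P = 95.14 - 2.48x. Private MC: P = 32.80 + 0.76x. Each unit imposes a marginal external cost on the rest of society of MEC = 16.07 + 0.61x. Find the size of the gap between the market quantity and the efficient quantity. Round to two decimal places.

Market equilibrium (private): 32.80 + 0.76x = 95.14 - 2.48x → x_m = 19.2407.
Social marginal cost = private MC + MEC = 48.87 + 1.37x.
Set SMC = demand: 48.87 + 1.37x = 95.14 - 2.48x → x* = 12.0182.
Gap = |19.2407 − 12.0182| = 7.2225.

7.22 units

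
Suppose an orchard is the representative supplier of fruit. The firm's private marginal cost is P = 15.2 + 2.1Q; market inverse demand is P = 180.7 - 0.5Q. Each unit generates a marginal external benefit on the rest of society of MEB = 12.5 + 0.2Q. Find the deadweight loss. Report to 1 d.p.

Market equilibrium (private): 15.2 + 2.1Q = 180.7 - 0.5Q → Q_m = 63.6538.
Social marginal cost = private MC − MEB = 2.7 + 1.9Q.
Set SMC = demand: 2.7 + 1.9Q = 180.7 - 0.5Q → Q* = 74.1667.
Height of the DWL triangle at Q_m is demand(Q_m) − SMC(Q_m) = MEB(Q_m) = 25.2308.
DWL = ½ × 10.5129 × 25.2308 = 132.6244.

DWL = 132.6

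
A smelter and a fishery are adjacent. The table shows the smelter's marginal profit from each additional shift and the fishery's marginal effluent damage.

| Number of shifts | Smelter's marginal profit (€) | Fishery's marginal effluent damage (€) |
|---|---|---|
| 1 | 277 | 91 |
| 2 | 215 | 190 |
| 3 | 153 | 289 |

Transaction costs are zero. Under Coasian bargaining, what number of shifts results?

Bargaining reaches the level where marginal profit last exceeds marginal effluent damage.
That holds through level 2 (215 ≥ 190) but not at 3 (153 < 289).

2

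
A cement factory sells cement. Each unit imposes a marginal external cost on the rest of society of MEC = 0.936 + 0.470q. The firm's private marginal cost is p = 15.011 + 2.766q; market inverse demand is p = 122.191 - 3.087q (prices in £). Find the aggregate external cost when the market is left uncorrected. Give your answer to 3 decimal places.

£95.942

Market equilibrium (private): 15.011 + 2.766q = 122.191 - 3.087q → q_m = 18.3120.
Total external cost = ∫₀^{q_m} (0.936 + 0.470q) dq = 0.936×18.3120 + ½×0.470×18.3120² = 95.9424.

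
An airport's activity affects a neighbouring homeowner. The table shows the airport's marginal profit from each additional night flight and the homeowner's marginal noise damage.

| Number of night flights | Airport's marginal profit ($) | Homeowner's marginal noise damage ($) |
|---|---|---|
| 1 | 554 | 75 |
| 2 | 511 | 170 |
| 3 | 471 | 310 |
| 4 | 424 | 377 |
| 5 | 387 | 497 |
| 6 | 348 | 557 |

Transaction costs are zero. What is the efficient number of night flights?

Bargaining reaches the level where marginal profit last exceeds marginal noise damage.
That holds through level 4 (424 ≥ 377) but not at 5 (387 < 497).

4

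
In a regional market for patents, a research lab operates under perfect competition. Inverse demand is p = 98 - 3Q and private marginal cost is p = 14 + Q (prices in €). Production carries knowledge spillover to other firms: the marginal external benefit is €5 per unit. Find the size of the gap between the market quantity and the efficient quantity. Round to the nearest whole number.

Market equilibrium (private): 14 + Q = 98 - 3Q → Q_m = 21.0000.
Social marginal cost = private MC − MEB = 9 + Q.
Set SMC = demand: 9 + Q = 98 - 3Q → Q* = 22.2500.
Gap = |21.0000 − 22.2500| = 1.2500.

1 units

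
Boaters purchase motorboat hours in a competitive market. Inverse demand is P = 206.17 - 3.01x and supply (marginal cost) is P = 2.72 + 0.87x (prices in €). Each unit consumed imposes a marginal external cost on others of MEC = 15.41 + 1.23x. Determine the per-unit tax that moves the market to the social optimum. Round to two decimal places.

Social marginal benefit = demand − MEC = 190.76 - 4.24x.
Set SMB = MC: 190.76 - 4.24x = 2.72 + 0.87x → x* = 36.7984.
The Pigouvian tax equals MEC at x*: 15.41 + 1.23×36.7984 = 60.6720.

tax = €60.67 per unit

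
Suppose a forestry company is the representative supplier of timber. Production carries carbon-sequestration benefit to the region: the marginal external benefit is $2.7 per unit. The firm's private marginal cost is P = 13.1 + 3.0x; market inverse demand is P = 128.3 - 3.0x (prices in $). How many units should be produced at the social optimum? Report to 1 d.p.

x* = 19.7

Social marginal cost = private MC − MEB = 10.4 + 3.0x.
Set SMC = demand: 10.4 + 3.0x = 128.3 - 3.0x → x* = 19.6500.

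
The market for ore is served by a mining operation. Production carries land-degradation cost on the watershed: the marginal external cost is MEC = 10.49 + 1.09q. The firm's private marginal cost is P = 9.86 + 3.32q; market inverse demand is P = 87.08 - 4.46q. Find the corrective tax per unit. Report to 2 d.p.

tax = 18.69 per unit

Social marginal cost = private MC + MEC = 20.35 + 4.41q.
Set SMC = demand: 20.35 + 4.41q = 87.08 - 4.46q → q* = 7.5231.
The Pigouvian tax equals MEC at q*: 10.49 + 1.09×7.5231 = 18.6902.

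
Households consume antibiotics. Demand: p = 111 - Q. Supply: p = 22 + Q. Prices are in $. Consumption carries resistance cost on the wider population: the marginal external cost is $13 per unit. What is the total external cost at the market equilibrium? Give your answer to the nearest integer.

Market equilibrium (private): 22 + Q = 111 - Q → Q_m = 44.5000.
Total external cost = MEC × Q_m = 13 × 44.5000 = 578.5000.

$579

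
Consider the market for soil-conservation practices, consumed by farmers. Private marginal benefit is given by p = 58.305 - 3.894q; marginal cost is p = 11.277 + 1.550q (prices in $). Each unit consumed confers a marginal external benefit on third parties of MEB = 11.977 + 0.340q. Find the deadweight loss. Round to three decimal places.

DWL = $21.790

Market equilibrium (private): 11.277 + 1.550q = 58.305 - 3.894q → q_m = 8.6385.
Social marginal benefit = demand + MEB = 70.282 - 3.554q.
Set SMB = MC: 70.282 - 3.554q = 11.277 + 1.550q → q* = 11.5605.
Height of the DWL triangle at q_m is SMB(q_m) − MC(q_m) = MEB(q_m) = 14.9141.
DWL = ½ × 2.9220 × 14.9141 = 21.7895.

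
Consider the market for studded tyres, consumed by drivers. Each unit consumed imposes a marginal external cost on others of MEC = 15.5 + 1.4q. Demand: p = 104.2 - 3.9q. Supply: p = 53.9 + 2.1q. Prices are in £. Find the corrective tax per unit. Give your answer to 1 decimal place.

Social marginal benefit = demand − MEC = 88.7 - 5.3q.
Set SMB = MC: 88.7 - 5.3q = 53.9 + 2.1q → q* = 4.7027.
The Pigouvian tax equals MEC at q*: 15.5 + 1.4×4.7027 = 22.0838.

tax = £22.1 per unit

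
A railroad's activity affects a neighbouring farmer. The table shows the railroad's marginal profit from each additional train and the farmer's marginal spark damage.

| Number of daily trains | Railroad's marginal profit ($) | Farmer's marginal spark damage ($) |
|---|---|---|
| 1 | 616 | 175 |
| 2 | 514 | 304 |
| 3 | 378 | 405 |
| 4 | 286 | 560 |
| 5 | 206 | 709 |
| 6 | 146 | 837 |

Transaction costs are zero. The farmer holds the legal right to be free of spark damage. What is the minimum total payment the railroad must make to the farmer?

$479

Efficient level: marginal profit ≥ marginal spark damage through level 2, so k* = 2.
With the farmer holding the right, the railroad must at least compensate total damage at k*: 175 + 304 = 479.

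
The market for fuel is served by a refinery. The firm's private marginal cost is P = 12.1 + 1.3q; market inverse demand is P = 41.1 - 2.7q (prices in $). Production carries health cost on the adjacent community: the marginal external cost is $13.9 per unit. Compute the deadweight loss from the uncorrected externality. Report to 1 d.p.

DWL = $24.2

Market equilibrium (private): 12.1 + 1.3q = 41.1 - 2.7q → q_m = 7.2500.
Social marginal cost = private MC + MEC = 26.0 + 1.3q.
Set SMC = demand: 26.0 + 1.3q = 41.1 - 2.7q → q* = 3.7750.
Between q* and q_m the wedge SMC − demand runs linearly from 0 to MEC(q_m), so the loss is a triangle.
DWL = ½ × 3.4750 × 13.9000 = 24.1513.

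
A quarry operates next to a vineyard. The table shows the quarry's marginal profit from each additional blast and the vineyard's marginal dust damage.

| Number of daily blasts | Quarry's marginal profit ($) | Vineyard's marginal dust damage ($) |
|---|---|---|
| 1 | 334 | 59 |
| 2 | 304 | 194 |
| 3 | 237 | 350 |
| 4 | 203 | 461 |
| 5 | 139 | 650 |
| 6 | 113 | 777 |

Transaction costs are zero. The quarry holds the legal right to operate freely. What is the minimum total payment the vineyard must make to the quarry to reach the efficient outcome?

Left alone the quarry would choose level 6 (marginal profit stays positive).
Efficient level: k* = 2 (marginal profit ≥ marginal dust damage through 2).
The vineyard must at least cover the quarry's forgone profit from cutting 6→2: 237 + 203 + 139 + 113 = 692.

$692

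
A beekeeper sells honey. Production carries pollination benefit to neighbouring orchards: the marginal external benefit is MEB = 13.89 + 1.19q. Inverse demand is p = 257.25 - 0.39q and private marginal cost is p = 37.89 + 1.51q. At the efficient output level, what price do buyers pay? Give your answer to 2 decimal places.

P = 129.13

Social marginal cost = private MC − MEB = 24.00 + 0.32q.
Set SMC = demand: 24.00 + 0.32q = 257.25 - 0.39q → q* = 328.5211.
Consumer price on the demand curve at q*: 257.25 − 0.39×328.5211 = 129.1268.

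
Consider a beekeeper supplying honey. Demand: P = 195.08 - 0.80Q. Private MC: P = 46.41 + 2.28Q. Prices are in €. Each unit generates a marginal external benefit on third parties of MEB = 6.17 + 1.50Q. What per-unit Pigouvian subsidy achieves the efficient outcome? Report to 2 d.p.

subsidy = €153.17 per unit

Social marginal cost = private MC − MEB = 40.24 + 0.78Q.
Set SMC = demand: 40.24 + 0.78Q = 195.08 - 0.80Q → Q* = 98.0000.
The Pigouvian subsidy equals MEB at Q*: 6.17 + 1.50×98.0000 = 153.1700.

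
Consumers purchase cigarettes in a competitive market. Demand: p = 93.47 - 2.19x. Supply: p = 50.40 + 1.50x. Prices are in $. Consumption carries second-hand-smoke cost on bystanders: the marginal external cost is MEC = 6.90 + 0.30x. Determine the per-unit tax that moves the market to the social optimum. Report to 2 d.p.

tax = $9.62 per unit

Social marginal benefit = demand − MEC = 86.57 - 2.49x.
Set SMB = MC: 86.57 - 2.49x = 50.40 + 1.50x → x* = 9.0652.
The Pigouvian tax equals MEC at x*: 6.90 + 0.30×9.0652 = 9.6196.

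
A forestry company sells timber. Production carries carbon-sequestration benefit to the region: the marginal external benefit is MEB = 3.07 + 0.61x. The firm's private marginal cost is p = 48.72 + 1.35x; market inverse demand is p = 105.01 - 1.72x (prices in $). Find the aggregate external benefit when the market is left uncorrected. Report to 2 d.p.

Market equilibrium (private): 48.72 + 1.35x = 105.01 - 1.72x → x_m = 18.3355.
Total external benefit = ∫₀^{x_m} (3.07 + 0.61x) dx = 3.07×18.3355 + ½×0.61×18.3355² = 158.8281.

$158.83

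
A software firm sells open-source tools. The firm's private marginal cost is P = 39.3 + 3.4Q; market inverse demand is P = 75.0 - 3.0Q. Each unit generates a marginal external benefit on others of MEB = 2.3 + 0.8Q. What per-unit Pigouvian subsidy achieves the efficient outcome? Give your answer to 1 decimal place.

Social marginal cost = private MC − MEB = 37.0 + 2.6Q.
Set SMC = demand: 37.0 + 2.6Q = 75.0 - 3.0Q → Q* = 6.7857.
The Pigouvian subsidy equals MEB at Q*: 2.3 + 0.8×6.7857 = 7.7286.

subsidy = 7.7 per unit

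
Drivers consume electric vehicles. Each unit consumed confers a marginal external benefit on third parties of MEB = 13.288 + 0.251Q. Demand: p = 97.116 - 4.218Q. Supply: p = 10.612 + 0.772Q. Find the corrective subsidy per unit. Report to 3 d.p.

subsidy = 18.573 per unit

Social marginal benefit = demand + MEB = 110.404 - 3.967Q.
Set SMB = MC: 110.404 - 3.967Q = 10.612 + 0.772Q → Q* = 21.0576.
The Pigouvian subsidy equals MEB at Q*: 13.288 + 0.251×21.0576 = 18.5735.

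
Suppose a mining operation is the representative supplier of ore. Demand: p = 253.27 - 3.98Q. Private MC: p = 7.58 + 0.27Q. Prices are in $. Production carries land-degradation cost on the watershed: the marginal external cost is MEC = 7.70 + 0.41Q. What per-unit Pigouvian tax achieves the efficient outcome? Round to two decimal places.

tax = $28.64 per unit

Social marginal cost = private MC + MEC = 15.28 + 0.68Q.
Set SMC = demand: 15.28 + 0.68Q = 253.27 - 3.98Q → Q* = 51.0708.
The Pigouvian tax equals MEC at Q*: 7.70 + 0.41×51.0708 = 28.6390.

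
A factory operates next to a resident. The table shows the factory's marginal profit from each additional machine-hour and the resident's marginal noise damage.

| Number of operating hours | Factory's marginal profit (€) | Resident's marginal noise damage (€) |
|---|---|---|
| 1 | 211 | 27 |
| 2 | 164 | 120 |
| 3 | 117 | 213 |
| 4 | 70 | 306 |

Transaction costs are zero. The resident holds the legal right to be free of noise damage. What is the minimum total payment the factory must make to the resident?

€147

Efficient level: marginal profit ≥ marginal noise damage through level 2, so k* = 2.
With the resident holding the right, the factory must at least compensate total damage at k*: 27 + 120 = 147.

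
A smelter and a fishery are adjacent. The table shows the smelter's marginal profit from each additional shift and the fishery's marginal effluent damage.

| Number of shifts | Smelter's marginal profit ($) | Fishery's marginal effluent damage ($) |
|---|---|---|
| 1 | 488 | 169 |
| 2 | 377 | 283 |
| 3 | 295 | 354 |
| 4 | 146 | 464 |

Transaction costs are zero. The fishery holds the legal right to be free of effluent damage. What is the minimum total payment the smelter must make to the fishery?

$452

Efficient level: marginal profit ≥ marginal effluent damage through level 2, so k* = 2.
With the fishery holding the right, the smelter must at least compensate total damage at k*: 169 + 283 = 452.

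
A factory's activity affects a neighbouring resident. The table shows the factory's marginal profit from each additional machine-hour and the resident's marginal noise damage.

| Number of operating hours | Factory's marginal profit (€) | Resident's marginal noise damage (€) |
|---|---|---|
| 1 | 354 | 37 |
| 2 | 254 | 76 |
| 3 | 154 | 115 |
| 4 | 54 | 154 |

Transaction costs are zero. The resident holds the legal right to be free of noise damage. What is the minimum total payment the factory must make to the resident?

€228

Efficient level: marginal profit ≥ marginal noise damage through level 3, so k* = 3.
With the resident holding the right, the factory must at least compensate total damage at k*: 37 + 76 + 115 = 228.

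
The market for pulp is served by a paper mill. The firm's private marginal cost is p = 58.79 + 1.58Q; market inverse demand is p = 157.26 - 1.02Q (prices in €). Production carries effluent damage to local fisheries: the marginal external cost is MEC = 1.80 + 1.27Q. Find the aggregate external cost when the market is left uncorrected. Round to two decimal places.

Market equilibrium (private): 58.79 + 1.58Q = 157.26 - 1.02Q → Q_m = 37.8731.
Total external cost = ∫₀^{Q_m} (1.80 + 1.27Q) dQ = 1.80×37.8731 + ½×1.27×37.8731² = 978.9976.

€979.00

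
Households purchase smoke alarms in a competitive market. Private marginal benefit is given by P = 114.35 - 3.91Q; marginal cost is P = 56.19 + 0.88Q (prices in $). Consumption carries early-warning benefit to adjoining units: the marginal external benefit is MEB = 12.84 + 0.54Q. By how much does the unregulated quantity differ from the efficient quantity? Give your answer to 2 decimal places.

Market equilibrium (private): 56.19 + 0.88Q = 114.35 - 3.91Q → Q_m = 12.1420.
Social marginal benefit = demand + MEB = 127.19 - 3.37Q.
Set SMB = MC: 127.19 - 3.37Q = 56.19 + 0.88Q → Q* = 16.7059.
Gap = |12.1420 − 16.7059| = 4.5639.

4.56 units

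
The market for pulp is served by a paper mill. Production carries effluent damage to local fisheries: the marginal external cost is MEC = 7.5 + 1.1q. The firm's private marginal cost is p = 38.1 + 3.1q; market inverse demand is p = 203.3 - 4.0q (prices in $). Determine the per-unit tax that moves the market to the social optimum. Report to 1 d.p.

tax = $28.7 per unit

Social marginal cost = private MC + MEC = 45.6 + 4.2q.
Set SMC = demand: 45.6 + 4.2q = 203.3 - 4.0q → q* = 19.2317.
The Pigouvian tax equals MEC at q*: 7.5 + 1.1×19.2317 = 28.6549.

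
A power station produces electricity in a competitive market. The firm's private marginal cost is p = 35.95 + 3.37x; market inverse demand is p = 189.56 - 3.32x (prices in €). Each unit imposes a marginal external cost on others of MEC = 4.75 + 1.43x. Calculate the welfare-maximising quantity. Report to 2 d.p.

Social marginal cost = private MC + MEC = 40.70 + 4.80x.
Set SMC = demand: 40.70 + 4.80x = 189.56 - 3.32x → x* = 18.3325.

x* = 18.33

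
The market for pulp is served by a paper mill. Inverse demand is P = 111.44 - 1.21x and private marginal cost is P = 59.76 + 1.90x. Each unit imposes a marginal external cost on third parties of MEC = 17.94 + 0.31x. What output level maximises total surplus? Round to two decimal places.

x* = 9.87

Social marginal cost = private MC + MEC = 77.70 + 2.21x.
Set SMC = demand: 77.70 + 2.21x = 111.44 - 1.21x → x* = 9.8655.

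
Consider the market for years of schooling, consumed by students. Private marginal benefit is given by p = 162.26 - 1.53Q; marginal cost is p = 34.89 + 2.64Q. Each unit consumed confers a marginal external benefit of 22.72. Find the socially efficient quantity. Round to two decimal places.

Social marginal benefit = demand + MEB = 184.98 - 1.53Q.
Set SMB = MC: 184.98 - 1.53Q = 34.89 + 2.64Q → Q* = 35.9928.

Q* = 35.99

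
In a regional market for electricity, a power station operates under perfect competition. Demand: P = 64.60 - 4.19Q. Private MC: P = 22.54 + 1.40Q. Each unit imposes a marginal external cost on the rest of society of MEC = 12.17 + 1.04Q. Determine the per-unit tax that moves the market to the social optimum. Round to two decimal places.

Social marginal cost = private MC + MEC = 34.71 + 2.44Q.
Set SMC = demand: 34.71 + 2.44Q = 64.60 - 4.19Q → Q* = 4.5083.
The Pigouvian tax equals MEC at Q*: 12.17 + 1.04×4.5083 = 16.8586.

tax = 16.86 per unit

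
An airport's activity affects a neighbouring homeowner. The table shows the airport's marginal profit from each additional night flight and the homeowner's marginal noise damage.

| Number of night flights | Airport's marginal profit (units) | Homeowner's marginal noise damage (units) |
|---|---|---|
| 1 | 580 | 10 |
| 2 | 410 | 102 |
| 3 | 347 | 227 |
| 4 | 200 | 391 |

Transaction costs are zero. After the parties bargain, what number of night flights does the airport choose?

Bargaining reaches the level where marginal profit last exceeds marginal noise damage.
That holds through level 3 (347 ≥ 227) but not at 4 (200 < 391).

3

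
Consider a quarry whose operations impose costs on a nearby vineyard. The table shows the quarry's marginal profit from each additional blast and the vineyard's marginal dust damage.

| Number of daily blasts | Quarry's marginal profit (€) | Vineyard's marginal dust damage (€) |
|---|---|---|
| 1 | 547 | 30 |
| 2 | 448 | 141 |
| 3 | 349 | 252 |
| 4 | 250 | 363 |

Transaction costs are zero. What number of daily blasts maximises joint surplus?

Bargaining reaches the level where marginal profit last exceeds marginal dust damage.
That holds through level 3 (349 ≥ 252) but not at 4 (250 < 363).

3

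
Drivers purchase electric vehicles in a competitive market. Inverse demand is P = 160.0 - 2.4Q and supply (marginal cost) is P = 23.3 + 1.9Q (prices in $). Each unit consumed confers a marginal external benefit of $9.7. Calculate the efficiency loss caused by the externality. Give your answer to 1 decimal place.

Market equilibrium (private): 23.3 + 1.9Q = 160.0 - 2.4Q → Q_m = 31.7907.
Social marginal benefit = demand + MEB = 169.7 - 2.4Q.
Set SMB = MC: 169.7 - 2.4Q = 23.3 + 1.9Q → Q* = 34.0465.
Height of the DWL triangle at Q_m is SMB(Q_m) − MC(Q_m) = MEB(Q_m) = 9.7000.
DWL = ½ × 2.2558 × 9.7000 = 10.9406.

DWL = $10.9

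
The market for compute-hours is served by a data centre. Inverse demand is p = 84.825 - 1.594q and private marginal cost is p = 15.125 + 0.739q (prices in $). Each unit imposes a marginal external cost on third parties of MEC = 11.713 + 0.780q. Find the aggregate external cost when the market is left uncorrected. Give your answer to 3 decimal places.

$698.031

Market equilibrium (private): 15.125 + 0.739q = 84.825 - 1.594q → q_m = 29.8757.
Total external cost = ∫₀^{q_m} (11.713 + 0.780q) dq = 11.713×29.8757 + ½×0.780×29.8757² = 698.0315.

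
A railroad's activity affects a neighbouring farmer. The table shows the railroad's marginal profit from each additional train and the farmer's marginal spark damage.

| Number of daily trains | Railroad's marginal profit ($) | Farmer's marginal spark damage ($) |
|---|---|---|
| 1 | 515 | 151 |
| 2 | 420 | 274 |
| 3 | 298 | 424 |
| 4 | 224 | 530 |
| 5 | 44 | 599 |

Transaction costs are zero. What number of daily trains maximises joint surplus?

Bargaining reaches the level where marginal profit last exceeds marginal spark damage.
That holds through level 2 (420 ≥ 274) but not at 3 (298 < 424).

2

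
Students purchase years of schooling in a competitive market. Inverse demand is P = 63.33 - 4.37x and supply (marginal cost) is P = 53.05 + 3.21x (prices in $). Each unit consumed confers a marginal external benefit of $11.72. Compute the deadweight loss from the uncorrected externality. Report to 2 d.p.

Market equilibrium (private): 53.05 + 3.21x = 63.33 - 4.37x → x_m = 1.3562.
Social marginal benefit = demand + MEB = 75.05 - 4.37x.
Set SMB = MC: 75.05 - 4.37x = 53.05 + 3.21x → x* = 2.9024.
Height of the DWL triangle at x_m is SMB(x_m) − MC(x_m) = MEB(x_m) = 11.7200.
DWL = ½ × 1.5462 × 11.7200 = 9.0607.

DWL = $9.06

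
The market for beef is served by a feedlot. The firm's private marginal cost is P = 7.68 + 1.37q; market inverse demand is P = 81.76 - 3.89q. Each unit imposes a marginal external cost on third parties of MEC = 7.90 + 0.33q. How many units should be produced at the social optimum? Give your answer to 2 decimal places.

Social marginal cost = private MC + MEC = 15.58 + 1.70q.
Set SMC = demand: 15.58 + 1.70q = 81.76 - 3.89q → q* = 11.8390.

q* = 11.84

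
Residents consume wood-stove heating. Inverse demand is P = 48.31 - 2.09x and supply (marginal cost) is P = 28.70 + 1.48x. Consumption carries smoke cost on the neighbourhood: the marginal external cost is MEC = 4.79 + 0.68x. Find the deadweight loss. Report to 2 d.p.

DWL = 8.55

Market equilibrium (private): 28.70 + 1.48x = 48.31 - 2.09x → x_m = 5.4930.
Social marginal benefit = demand − MEC = 43.52 - 2.77x.
Set SMB = MC: 43.52 - 2.77x = 28.70 + 1.48x → x* = 3.4871.
The loss is the area between SMB and MC from x* to x_m; with linear curves that's a triangle of height MEC(x_m).
DWL = ½ × 2.0059 × 8.5252 = 8.5503.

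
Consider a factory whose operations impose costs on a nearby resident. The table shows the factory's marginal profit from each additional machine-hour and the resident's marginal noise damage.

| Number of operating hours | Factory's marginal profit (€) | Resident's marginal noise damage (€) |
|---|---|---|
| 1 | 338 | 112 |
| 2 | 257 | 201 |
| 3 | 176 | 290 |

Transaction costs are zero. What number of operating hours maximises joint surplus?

Bargaining reaches the level where marginal profit last exceeds marginal noise damage.
That holds through level 2 (257 ≥ 201) but not at 3 (176 < 290).

2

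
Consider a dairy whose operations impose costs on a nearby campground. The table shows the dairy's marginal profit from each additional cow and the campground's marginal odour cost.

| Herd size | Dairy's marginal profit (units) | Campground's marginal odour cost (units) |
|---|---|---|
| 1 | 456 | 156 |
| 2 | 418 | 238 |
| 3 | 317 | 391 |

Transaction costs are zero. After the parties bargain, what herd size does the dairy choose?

Bargaining reaches the level where marginal profit last exceeds marginal odour cost.
That holds through level 2 (418 ≥ 238) but not at 3 (317 < 391).

2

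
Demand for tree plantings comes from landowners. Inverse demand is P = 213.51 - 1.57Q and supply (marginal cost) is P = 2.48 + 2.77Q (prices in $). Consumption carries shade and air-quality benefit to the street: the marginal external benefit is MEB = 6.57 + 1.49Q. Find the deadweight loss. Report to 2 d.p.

DWL = $1095.48

Market equilibrium (private): 2.48 + 2.77Q = 213.51 - 1.57Q → Q_m = 48.6244.
Social marginal benefit = demand + MEB = 220.08 - 0.08Q.
Set SMB = MC: 220.08 - 0.08Q = 2.48 + 2.77Q → Q* = 76.3509.
The loss is the area between SMB and MC from Q* to Q_m; with linear curves that's a triangle of height MEB(Q_m).
DWL = ½ × 27.7265 × 79.0204 = 1095.4796.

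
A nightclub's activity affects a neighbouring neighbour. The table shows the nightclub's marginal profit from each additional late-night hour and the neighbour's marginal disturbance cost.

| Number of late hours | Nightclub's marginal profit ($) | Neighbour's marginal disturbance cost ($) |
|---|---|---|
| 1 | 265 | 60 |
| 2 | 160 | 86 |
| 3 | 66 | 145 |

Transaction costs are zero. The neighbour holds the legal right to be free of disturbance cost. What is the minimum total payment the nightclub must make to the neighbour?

$146

Efficient level: marginal profit ≥ marginal disturbance cost through level 2, so k* = 2.
With the neighbour holding the right, the nightclub must at least compensate total damage at k*: 60 + 86 = 146.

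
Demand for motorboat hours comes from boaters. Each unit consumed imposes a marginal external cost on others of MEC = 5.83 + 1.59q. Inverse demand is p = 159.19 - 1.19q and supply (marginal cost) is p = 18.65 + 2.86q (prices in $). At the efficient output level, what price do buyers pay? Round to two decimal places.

P = $130.77

Social marginal benefit = demand − MEC = 153.36 - 2.78q.
Set SMB = MC: 153.36 - 2.78q = 18.65 + 2.86q → q* = 23.8848.
Consumer price on the demand curve at q*: 159.19 − 1.19×23.8848 = 130.7671.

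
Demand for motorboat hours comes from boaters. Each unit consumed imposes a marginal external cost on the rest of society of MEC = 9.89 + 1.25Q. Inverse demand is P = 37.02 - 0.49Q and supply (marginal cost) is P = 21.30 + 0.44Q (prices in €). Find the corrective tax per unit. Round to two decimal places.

Social marginal benefit = demand − MEC = 27.13 - 1.74Q.
Set SMB = MC: 27.13 - 1.74Q = 21.30 + 0.44Q → Q* = 2.6743.
The Pigouvian tax equals MEC at Q*: 9.89 + 1.25×2.6743 = 13.2329.

tax = €13.23 per unit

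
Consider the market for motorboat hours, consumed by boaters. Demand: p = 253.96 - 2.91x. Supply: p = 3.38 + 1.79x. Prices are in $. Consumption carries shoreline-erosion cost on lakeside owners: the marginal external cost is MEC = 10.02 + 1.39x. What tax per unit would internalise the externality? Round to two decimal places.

Social marginal benefit = demand − MEC = 243.94 - 4.30x.
Set SMB = MC: 243.94 - 4.30x = 3.38 + 1.79x → x* = 39.5008.
The Pigouvian tax equals MEC at x*: 10.02 + 1.39×39.5008 = 64.9261.

tax = $64.93 per unit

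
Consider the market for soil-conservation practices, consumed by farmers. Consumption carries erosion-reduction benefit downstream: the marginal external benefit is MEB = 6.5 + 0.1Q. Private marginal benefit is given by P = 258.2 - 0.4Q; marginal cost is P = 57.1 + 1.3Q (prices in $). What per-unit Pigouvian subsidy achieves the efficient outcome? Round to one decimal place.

Social marginal benefit = demand + MEB = 264.7 - 0.3Q.
Set SMB = MC: 264.7 - 0.3Q = 57.1 + 1.3Q → Q* = 129.7500.
The Pigouvian subsidy equals MEB at Q*: 6.5 + 0.1×129.7500 = 19.4750.

subsidy = $19.5 per unit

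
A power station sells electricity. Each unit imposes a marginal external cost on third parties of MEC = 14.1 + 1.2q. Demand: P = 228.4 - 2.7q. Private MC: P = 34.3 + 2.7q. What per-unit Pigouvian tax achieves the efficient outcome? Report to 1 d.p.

Social marginal cost = private MC + MEC = 48.4 + 3.9q.
Set SMC = demand: 48.4 + 3.9q = 228.4 - 2.7q → q* = 27.2727.
The Pigouvian tax equals MEC at q*: 14.1 + 1.2×27.2727 = 46.8272.

tax = 46.8 per unit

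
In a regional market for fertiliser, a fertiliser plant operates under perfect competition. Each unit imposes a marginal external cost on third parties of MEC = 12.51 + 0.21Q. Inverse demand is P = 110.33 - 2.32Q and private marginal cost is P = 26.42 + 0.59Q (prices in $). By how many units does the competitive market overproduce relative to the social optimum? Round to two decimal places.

Market equilibrium (private): 26.42 + 0.59Q = 110.33 - 2.32Q → Q_m = 28.8351.
Social marginal cost = private MC + MEC = 38.93 + 0.80Q.
Set SMC = demand: 38.93 + 0.80Q = 110.33 - 2.32Q → Q* = 22.8846.
Gap = |28.8351 − 22.8846| = 5.9505.

5.95 units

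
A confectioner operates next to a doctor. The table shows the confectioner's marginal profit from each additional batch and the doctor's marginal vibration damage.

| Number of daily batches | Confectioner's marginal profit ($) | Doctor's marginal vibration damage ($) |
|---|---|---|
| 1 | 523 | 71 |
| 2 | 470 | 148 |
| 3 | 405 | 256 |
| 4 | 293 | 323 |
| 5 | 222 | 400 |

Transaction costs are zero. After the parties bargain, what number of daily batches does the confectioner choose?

3

Bargaining reaches the level where marginal profit last exceeds marginal vibration damage.
That holds through level 3 (405 ≥ 256) but not at 4 (293 < 323).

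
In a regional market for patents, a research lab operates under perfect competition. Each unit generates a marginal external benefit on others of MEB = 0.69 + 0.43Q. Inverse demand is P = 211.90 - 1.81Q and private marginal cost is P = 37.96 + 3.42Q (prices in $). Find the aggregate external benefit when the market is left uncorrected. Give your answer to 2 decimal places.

Market equilibrium (private): 37.96 + 3.42Q = 211.90 - 1.81Q → Q_m = 33.2581.
Total external benefit = ∫₀^{Q_m} (0.69 + 0.43Q) dQ = 0.69×33.2581 + ½×0.43×33.2581² = 260.7599.

$260.76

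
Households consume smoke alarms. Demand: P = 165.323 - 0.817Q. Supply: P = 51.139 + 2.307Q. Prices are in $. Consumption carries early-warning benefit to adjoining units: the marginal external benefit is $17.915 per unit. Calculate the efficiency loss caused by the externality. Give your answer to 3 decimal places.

Market equilibrium (private): 51.139 + 2.307Q = 165.323 - 0.817Q → Q_m = 36.5506.
Social marginal benefit = demand + MEB = 183.238 - 0.817Q.
Set SMB = MC: 183.238 - 0.817Q = 51.139 + 2.307Q → Q* = 42.2852.
The welfare-loss triangle has base |Q_m − Q*| and height MEB(Q_m) (the vertical gap between SMB and MC is zero at Q* and MEB at Q_m).
DWL = ½ × 5.7346 × 17.9150 = 51.3677.

DWL = $51.368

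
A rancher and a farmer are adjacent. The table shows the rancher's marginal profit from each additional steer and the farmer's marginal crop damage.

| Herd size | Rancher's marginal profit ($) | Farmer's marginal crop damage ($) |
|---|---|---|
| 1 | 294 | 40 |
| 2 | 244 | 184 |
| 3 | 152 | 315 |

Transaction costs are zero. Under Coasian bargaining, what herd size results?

Bargaining reaches the level where marginal profit last exceeds marginal crop damage.
That holds through level 2 (244 ≥ 184) but not at 3 (152 < 315).

2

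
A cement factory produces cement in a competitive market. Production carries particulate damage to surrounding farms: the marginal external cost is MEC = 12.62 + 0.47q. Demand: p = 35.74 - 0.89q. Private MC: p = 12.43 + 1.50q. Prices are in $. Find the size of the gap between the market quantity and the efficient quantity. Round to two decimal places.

Market equilibrium (private): 12.43 + 1.50q = 35.74 - 0.89q → q_m = 9.7531.
Social marginal cost = private MC + MEC = 25.05 + 1.97q.
Set SMC = demand: 25.05 + 1.97q = 35.74 - 0.89q → q* = 3.7378.
Gap = |9.7531 − 3.7378| = 6.0153.

6.02 units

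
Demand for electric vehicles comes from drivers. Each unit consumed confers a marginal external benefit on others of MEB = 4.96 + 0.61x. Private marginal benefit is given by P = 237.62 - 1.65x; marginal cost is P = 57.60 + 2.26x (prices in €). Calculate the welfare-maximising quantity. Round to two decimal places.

x* = 56.05

Social marginal benefit = demand + MEB = 242.58 - 1.04x.
Set SMB = MC: 242.58 - 1.04x = 57.60 + 2.26x → x* = 56.0545.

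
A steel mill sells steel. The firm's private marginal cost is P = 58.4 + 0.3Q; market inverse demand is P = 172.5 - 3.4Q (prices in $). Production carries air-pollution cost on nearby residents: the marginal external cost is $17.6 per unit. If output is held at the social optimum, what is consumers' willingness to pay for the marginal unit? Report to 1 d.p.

Social marginal cost = private MC + MEC = 76.0 + 0.3Q.
Set SMC = demand: 76.0 + 0.3Q = 172.5 - 3.4Q → Q* = 26.0811.
Consumer price on the demand curve at Q*: 172.5 − 3.4×26.0811 = 83.8243.

P = $83.8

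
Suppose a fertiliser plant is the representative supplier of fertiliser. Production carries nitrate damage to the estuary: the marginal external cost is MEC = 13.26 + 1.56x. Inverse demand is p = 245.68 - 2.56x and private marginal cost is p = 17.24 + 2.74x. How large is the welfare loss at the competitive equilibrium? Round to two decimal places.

DWL = 472.31

Market equilibrium (private): 17.24 + 2.74x = 245.68 - 2.56x → x_m = 43.1019.
Social marginal cost = private MC + MEC = 30.50 + 4.30x.
Set SMC = demand: 30.50 + 4.30x = 245.68 - 2.56x → x* = 31.3673.
Height of the DWL triangle at x_m is SMC(x_m) − demand(x_m) = MEC(x_m) = 80.4989.
DWL = ½ × 11.7346 × 80.4989 = 472.3112.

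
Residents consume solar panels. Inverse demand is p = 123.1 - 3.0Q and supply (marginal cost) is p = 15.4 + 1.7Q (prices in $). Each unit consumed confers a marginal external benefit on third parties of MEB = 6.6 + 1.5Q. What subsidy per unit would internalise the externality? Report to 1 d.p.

Social marginal benefit = demand + MEB = 129.7 - 1.5Q.
Set SMB = MC: 129.7 - 1.5Q = 15.4 + 1.7Q → Q* = 35.7188.
The Pigouvian subsidy equals MEB at Q*: 6.6 + 1.5×35.7188 = 60.1782.

subsidy = $60.2 per unit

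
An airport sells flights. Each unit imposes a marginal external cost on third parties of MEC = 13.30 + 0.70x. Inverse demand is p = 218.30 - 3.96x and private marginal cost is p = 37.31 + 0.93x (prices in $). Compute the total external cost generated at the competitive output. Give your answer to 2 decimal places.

Market equilibrium (private): 37.31 + 0.93x = 218.30 - 3.96x → x_m = 37.0123.
Total external cost = ∫₀^{x_m} (13.30 + 0.70x) dx = 13.30×37.0123 + ½×0.70×37.0123² = 971.7322.

$971.73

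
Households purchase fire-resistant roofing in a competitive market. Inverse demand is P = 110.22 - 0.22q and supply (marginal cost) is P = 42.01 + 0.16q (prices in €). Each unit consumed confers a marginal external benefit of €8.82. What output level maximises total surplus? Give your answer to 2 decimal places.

Social marginal benefit = demand + MEB = 119.04 - 0.22q.
Set SMB = MC: 119.04 - 0.22q = 42.01 + 0.16q → q* = 202.7105.

q* = 202.71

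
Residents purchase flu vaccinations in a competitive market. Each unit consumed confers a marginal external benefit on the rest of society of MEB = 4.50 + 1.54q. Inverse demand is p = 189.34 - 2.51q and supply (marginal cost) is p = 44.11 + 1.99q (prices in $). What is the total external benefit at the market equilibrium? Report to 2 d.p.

Market equilibrium (private): 44.11 + 1.99q = 189.34 - 2.51q → q_m = 32.2733.
Total external benefit = ∫₀^{q_m} (4.50 + 1.54q) dq = 4.50×32.2733 + ½×1.54×32.2733² = 947.2356.

$947.24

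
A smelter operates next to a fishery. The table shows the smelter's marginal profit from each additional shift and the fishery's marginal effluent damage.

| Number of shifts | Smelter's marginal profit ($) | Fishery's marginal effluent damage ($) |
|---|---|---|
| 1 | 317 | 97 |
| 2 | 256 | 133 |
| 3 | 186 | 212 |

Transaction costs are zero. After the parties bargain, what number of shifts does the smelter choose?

2

Bargaining reaches the level where marginal profit last exceeds marginal effluent damage.
That holds through level 2 (256 ≥ 133) but not at 3 (186 < 212).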